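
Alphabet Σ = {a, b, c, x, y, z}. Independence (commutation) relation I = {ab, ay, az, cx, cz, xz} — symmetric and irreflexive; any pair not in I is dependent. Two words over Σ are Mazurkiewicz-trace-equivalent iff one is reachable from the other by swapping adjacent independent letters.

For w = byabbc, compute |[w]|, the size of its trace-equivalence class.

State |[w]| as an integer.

drop 0:b onto floor
drop 1:y onto {0:b}
drop 2:a onto floor
drop 3:b onto {1:y}
drop 4:b onto {3:b}
drop 5:c onto {2:a, 4:b}
ground layer = {0:b, 2:a}
drop-orders for the pieces not yet dropped (sum over which currently-grounded one goes next):
  1 to go: {5} 1
  2 to go: {2,5} 1  {4,5} 1
  3 to go: {2,4,5} 2  {3,4,5} 1
  4 to go: {1,3,4,5} 1  {2,3,4,5} 3
  if 0:b drops first: 4 orders
  if 2:a drops first: 1 orders
heap linearizations: 5

5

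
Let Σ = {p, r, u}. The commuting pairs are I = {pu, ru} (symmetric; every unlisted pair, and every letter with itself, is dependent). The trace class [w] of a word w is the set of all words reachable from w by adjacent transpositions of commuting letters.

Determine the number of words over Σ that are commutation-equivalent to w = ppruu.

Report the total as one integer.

drop 0:p onto floor
drop 1:p onto {0:p}
drop 2:r onto {1:p}
drop 3:u onto floor
drop 4:u onto {3:u}
ground layer = {0:p, 3:u}
drop-orders for the pieces not yet dropped (sum over which currently-grounded one goes next):
  1 to go: {2} 1  {4} 1
  2 to go: {1,2} 1  {2,4} 2  {3,4} 1
  3 to go: {0,1,2} 1  {1,2,4} 3  {2,3,4} 3
  if 0:p drops first: 6 orders
  if 3:u drops first: 4 orders
heap linearizations: 10

10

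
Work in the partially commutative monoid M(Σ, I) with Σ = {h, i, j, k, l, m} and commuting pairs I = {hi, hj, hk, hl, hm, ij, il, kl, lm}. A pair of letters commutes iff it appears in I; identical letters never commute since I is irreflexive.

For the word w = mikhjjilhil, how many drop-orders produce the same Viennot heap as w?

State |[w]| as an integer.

825

#0=m has no predecessor
#1=i depends on [0:m]
#2=k depends on [1:i]
#3=h has no predecessor
#4=j depends on [2:k]
#5=j depends on [4:j]
#6=i depends on [2:k]
#7=l depends on [5:j]
#8=h depends on [3:h]
#9=i depends on [6:i]
#10=l depends on [7:l]
sources: [0:m, 3:h]
N(rest) = Σ N(rest − s) over sources s of rest; N(one piece) = 1:
  size 1 → [8]=1  [9]=1  [10]=1
  size 2 → [3,8]=1  [6,9]=1  [7,10]=1  [8,9]=2  [8,10]=2  [9,10]=2
  size 3 → [3,8,9]=3  [3,8,10]=3  [5,7,10]=1  [6,8,9]=3  [6,9,10]=3  [7,8,10]=3  [7,9,10]=3  [8,9,10]=6
  size 4 → [3,6,8,9]=6  [3,7,8,10]=6  [3,8,9,10]=12  [4,5,7,10]=1  [5,7,8,10]=4  [5,7,9,10]=4  [6,7,9,10]=6  [6,8,9,10]=12  [7,8,9,10]=12
  size 5 → [3,5,7,8,10]=10  [3,6,8,9,10]=30  [3,7,8,9,10]=30  [4,5,7,8,10]=5  [4,5,7,9,10]=5  [5,6,7,9,10]=10  [5,7,8,9,10]=20  [6,7,8,9,10]=30
  size 6 → [3,4,5,7,8,10]=15  [3,5,7,8,9,10]=60  [3,6,7,8,9,10]=90  [4,5,6,7,9,10]=15  [4,5,7,8,9,10]=30  [5,6,7,8,9,10]=60
  size 7 → [2,4,5,6,7,9,10]=15  [3,4,5,7,8,9,10]=105  [3,5,6,7,8,9,10]=210  [4,5,6,7,8,9,10]=105
  size 8 → [1,2,4,5,6,7,9,10]=15  [2,4,5,6,7,8,9,10]=120  [3,4,5,6,7,8,9,10]=420
  size 9 → [0,1,2,4,5,6,7,9,10]=15  [1,2,4,5,6,7,8,9,10]=135  [2,3,4,5,6,7,8,9,10]=540
  first=0(m) contributes 675
  first=3(h) contributes 150
|[w]| = 825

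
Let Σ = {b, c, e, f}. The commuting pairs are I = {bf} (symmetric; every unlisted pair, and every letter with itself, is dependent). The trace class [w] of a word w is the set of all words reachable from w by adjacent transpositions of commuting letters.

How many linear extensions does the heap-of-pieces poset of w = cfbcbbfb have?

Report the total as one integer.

8

piece 0:c — minimal
piece 1:f rests on {0:c}
piece 2:b rests on {0:c}
piece 3:c rests on {1:f, 2:b}
piece 4:b rests on {3:c}
piece 5:b rests on {4:b}
piece 6:f rests on {3:c}
piece 7:b rests on {5:b}
minimal pieces: {0:c}
ways to finish when only these pieces remain (= sum over removing one remaining piece with nothing left below it):
  1 left: {6}→1  {7}→1
  2 left: {5,7}→1  {6,7}→2
  3 left: {4,5,7}→1  {5,6,7}→3
  4 left: {4,5,6,7}→4
  5 left: {3,4,5,6,7}→4
  6 left: {1,3,4,5,6,7}→4  {2,3,4,5,6,7}→4
  placing 0:c first → 8 extensions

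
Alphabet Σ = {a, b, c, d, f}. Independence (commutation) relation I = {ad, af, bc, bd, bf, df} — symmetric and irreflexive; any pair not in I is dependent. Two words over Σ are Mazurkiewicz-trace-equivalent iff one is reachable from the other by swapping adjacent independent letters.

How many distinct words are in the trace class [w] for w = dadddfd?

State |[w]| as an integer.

#0=d has no predecessor
#1=a has no predecessor
#2=d depends on [0:d]
#3=d depends on [2:d]
#4=d depends on [3:d]
#5=f has no predecessor
#6=d depends on [4:d]
sources: [0:d, 1:a, 5:f]
N(rest) = Σ N(rest − s) over sources s of rest; N(one piece) = 1:
  size 1 → [1]=1  [5]=1  [6]=1
  size 2 → [1,5]=2  [1,6]=2  [4,6]=1  [5,6]=2
  size 3 → [1,4,6]=3  [1,5,6]=6  [3,4,6]=1  [4,5,6]=3
  size 4 → [1,3,4,6]=4  [1,4,5,6]=12  [2,3,4,6]=1  [3,4,5,6]=4
  size 5 → [0,2,3,4,6]=1  [1,2,3,4,6]=5  [1,3,4,5,6]=20  [2,3,4,5,6]=5
  first=0(d) contributes 30
  first=1(a) contributes 6
  first=5(f) contributes 6
|[w]| = 42

42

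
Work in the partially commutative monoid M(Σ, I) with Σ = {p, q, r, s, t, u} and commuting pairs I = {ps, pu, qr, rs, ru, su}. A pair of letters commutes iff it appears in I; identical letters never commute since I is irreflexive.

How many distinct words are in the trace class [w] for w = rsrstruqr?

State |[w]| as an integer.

drop 0:r onto floor
drop 1:s onto floor
drop 2:r onto {0:r}
drop 3:s onto {1:s}
drop 4:t onto {2:r, 3:s}
drop 5:r onto {4:t}
drop 6:u onto {4:t}
drop 7:q onto {6:u}
drop 8:r onto {5:r}
ground layer = {0:r, 1:s}
drop-orders for the pieces not yet dropped (sum over which currently-grounded one goes next):
  1 to go: {7} 1  {8} 1
  2 to go: {5,8} 1  {6,7} 1  {7,8} 2
  3 to go: {5,7,8} 3  {6,7,8} 3
  4 to go: {5,6,7,8} 6
  5 to go: {4,5,6,7,8} 6
  6 to go: {2,4,5,6,7,8} 6  {3,4,5,6,7,8} 6
  7 to go: {0,2,4,5,6,7,8} 6  {1,3,4,5,6,7,8} 6  {2,3,4,5,6,7,8} 12
  if 0:r drops first: 18 orders
  if 1:s drops first: 18 orders
heap linearizations: 36

36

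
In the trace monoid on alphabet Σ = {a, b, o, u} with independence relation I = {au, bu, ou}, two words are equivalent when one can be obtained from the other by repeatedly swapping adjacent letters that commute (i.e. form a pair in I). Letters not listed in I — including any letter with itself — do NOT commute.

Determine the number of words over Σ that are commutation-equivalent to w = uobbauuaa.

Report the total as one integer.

drop 0:u onto floor
drop 1:o onto floor
drop 2:b onto {1:o}
drop 3:b onto {2:b}
drop 4:a onto {3:b}
drop 5:u onto {0:u}
drop 6:u onto {5:u}
drop 7:a onto {4:a}
drop 8:a onto {7:a}
ground layer = {0:u, 1:o}
drop-orders for the pieces not yet dropped (sum over which currently-grounded one goes next):
  1 to go: {6} 1  {8} 1
  2 to go: {5,6} 1  {6,8} 2  {7,8} 1
  3 to go: {0,5,6} 1  {4,7,8} 1  {5,6,8} 3  {6,7,8} 3
  4 to go: {0,5,6,8} 4  {3,4,7,8} 1  {4,6,7,8} 4  {5,6,7,8} 6
  5 to go: {0,5,6,7,8} 10  {2,3,4,7,8} 1  {3,4,6,7,8} 5  {4,5,6,7,8} 10
  6 to go: {0,4,5,6,7,8} 20  {1,2,3,4,7,8} 1  {2,3,4,6,7,8} 6  {3,4,5,6,7,8} 15
  7 to go: {0,3,4,5,6,7,8} 35  {1,2,3,4,6,7,8} 7  {2,3,4,5,6,7,8} 21
  if 0:u drops first: 28 orders
  if 1:o drops first: 56 orders
heap linearizations: 84

84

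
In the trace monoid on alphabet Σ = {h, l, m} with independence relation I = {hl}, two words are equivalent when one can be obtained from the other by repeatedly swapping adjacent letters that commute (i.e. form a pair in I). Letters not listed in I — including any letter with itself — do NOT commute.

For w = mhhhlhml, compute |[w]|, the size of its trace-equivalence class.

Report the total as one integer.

5

drop 0:m onto floor
drop 1:h onto {0:m}
drop 2:h onto {1:h}
drop 3:h onto {2:h}
drop 4:l onto {0:m}
drop 5:h onto {3:h}
drop 6:m onto {4:l, 5:h}
drop 7:l onto {6:m}
ground layer = {0:m}
drop-orders for the pieces not yet dropped (sum over which currently-grounded one goes next):
  1 to go: {7} 1
  2 to go: {6,7} 1
  3 to go: {4,6,7} 1  {5,6,7} 1
  4 to go: {3,5,6,7} 1  {4,5,6,7} 2
  5 to go: {2,3,5,6,7} 1  {3,4,5,6,7} 3
  6 to go: {1,2,3,5,6,7} 1  {2,3,4,5,6,7} 4
  if 0:m drops first: 5 orders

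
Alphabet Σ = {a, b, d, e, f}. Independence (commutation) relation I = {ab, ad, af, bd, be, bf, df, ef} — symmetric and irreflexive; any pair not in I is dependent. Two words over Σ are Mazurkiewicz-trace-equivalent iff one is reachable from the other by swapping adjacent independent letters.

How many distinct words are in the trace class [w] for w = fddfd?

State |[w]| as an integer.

#0=f has no predecessor
#1=d has no predecessor
#2=d depends on [1:d]
#3=f depends on [0:f]
#4=d depends on [2:d]
sources: [0:f, 1:d]
N(rest) = Σ N(rest − s) over sources s of rest; N(one piece) = 1:
  size 1 → [3]=1  [4]=1
  size 2 → [0,3]=1  [2,4]=1  [3,4]=2
  size 3 → [0,3,4]=3  [1,2,4]=1  [2,3,4]=3
  first=0(f) contributes 4
  first=1(d) contributes 6
|[w]| = 10

10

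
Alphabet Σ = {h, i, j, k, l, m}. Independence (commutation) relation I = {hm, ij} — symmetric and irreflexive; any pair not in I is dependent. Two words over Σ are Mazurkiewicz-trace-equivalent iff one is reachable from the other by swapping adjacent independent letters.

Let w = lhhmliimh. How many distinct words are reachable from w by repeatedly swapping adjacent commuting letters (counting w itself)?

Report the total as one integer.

piece 0:l — minimal
piece 1:h rests on {0:l}
piece 2:h rests on {1:h}
piece 3:m rests on {0:l}
piece 4:l rests on {2:h, 3:m}
piece 5:i rests on {4:l}
piece 6:i rests on {5:i}
piece 7:m rests on {6:i}
piece 8:h rests on {6:i}
minimal pieces: {0:l}
ways to finish when only these pieces remain (= sum over removing one remaining piece with nothing left below it):
  1 left: {7}→1  {8}→1
  2 left: {7,8}→2
  3 left: {6,7,8}→2
  4 left: {5,6,7,8}→2
  5 left: {4,5,6,7,8}→2
  6 left: {2,4,5,6,7,8}→2  {3,4,5,6,7,8}→2
  7 left: {1,2,4,5,6,7,8}→2  {2,3,4,5,6,7,8}→4
  placing 0:l first → 6 extensions

6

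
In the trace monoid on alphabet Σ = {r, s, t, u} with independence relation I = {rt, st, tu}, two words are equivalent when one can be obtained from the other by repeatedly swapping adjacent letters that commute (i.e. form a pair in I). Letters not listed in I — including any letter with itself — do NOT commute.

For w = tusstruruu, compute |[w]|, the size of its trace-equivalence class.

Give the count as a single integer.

piece 0:t — minimal
piece 1:u — minimal
piece 2:s rests on {1:u}
piece 3:s rests on {2:s}
piece 4:t rests on {0:t}
piece 5:r rests on {3:s}
piece 6:u rests on {5:r}
piece 7:r rests on {6:u}
piece 8:u rests on {7:r}
piece 9:u rests on {8:u}
minimal pieces: {0:t, 1:u}
ways to finish when only these pieces remain (= sum over removing one remaining piece with nothing left below it):
  1 left: {4}→1  {9}→1
  2 left: {0,4}→1  {4,9}→2  {8,9}→1
  3 left: {0,4,9}→3  {4,8,9}→3  {7,8,9}→1
  4 left: {0,4,8,9}→6  {4,7,8,9}→4  {6,7,8,9}→1
  5 left: {0,4,7,8,9}→10  {4,6,7,8,9}→5  {5,6,7,8,9}→1
  6 left: {0,4,6,7,8,9}→15  {3,5,6,7,8,9}→1  {4,5,6,7,8,9}→6
  7 left: {0,4,5,6,7,8,9}→21  {2,3,5,6,7,8,9}→1  {3,4,5,6,7,8,9}→7
  8 left: {0,3,4,5,6,7,8,9}→28  {1,2,3,5,6,7,8,9}→1  {2,3,4,5,6,7,8,9}→8
  placing 0:t first → 9 extensions
  placing 1:u first → 36 extensions
total linear extensions = 45

45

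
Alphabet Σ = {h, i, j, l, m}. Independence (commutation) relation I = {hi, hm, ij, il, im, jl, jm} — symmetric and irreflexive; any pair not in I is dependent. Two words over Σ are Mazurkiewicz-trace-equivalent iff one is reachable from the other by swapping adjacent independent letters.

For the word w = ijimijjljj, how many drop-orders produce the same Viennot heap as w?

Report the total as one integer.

drop 0:i onto floor
drop 1:j onto floor
drop 2:i onto {0:i}
drop 3:m onto floor
drop 4:i onto {2:i}
drop 5:j onto {1:j}
drop 6:j onto {5:j}
drop 7:l onto {3:m}
drop 8:j onto {6:j}
drop 9:j onto {8:j}
ground layer = {0:i, 1:j, 3:m}
drop-orders for the pieces not yet dropped (sum over which currently-grounded one goes next):
  1 to go: {4} 1  {7} 1  {9} 1
  2 to go: {2,4} 1  {3,7} 1  {4,7} 2  {4,9} 2  {7,9} 2  {8,9} 1
  3 to go: {0,2,4} 1  {2,4,7} 3  {2,4,9} 3  {3,4,7} 3  {3,7,9} 3  {4,7,9} 6  {4,8,9} 3  {6,8,9} 1  {7,8,9} 3
  4 to go: {0,2,4,7} 4  {0,2,4,9} 4  {2,3,4,7} 6  {2,4,7,9} 12  {2,4,8,9} 6  {3,4,7,9} 12  {3,7,8,9} 6  {4,6,8,9} 4  {4,7,8,9} 12  {5,6,8,9} 1  {6,7,8,9} 4
  5 to go: {0,2,3,4,7} 10  {0,2,4,7,9} 20  {0,2,4,8,9} 10  {1,5,6,8,9} 1  {2,3,4,7,9} 30  {2,4,6,8,9} 10  {2,4,7,8,9} 30  {3,4,7,8,9} 30  {3,6,7,8,9} 10  {4,5,6,8,9} 5  {4,6,7,8,9} 20  {5,6,7,8,9} 5
  6 to go: {0,2,3,4,7,9} 60  {0,2,4,6,8,9} 20  {0,2,4,7,8,9} 60  {1,4,5,6,8,9} 6  {1,5,6,7,8,9} 6  {2,3,4,7,8,9} 90  {2,4,5,6,8,9} 15  {2,4,6,7,8,9} 60  {3,4,6,7,8,9} 60  {3,5,6,7,8,9} 15  {4,5,6,7,8,9} 30
  7 to go: {0,2,3,4,7,8,9} 210  {0,2,4,5,6,8,9} 35  {0,2,4,6,7,8,9} 140  {1,2,4,5,6,8,9} 21  {1,3,5,6,7,8,9} 21  {1,4,5,6,7,8,9} 42  {2,3,4,6,7,8,9} 210  {2,4,5,6,7,8,9} 105  {3,4,5,6,7,8,9} 105
  8 to go: {0,1,2,4,5,6,8,9} 56  {0,2,3,4,6,7,8,9} 560  {0,2,4,5,6,7,8,9} 280  {1,2,4,5,6,7,8,9} 168  {1,3,4,5,6,7,8,9} 168  {2,3,4,5,6,7,8,9} 420
  if 0:i drops first: 756 orders
  if 1:j drops first: 1260 orders
  if 3:m drops first: 504 orders
heap linearizations: 2520

2520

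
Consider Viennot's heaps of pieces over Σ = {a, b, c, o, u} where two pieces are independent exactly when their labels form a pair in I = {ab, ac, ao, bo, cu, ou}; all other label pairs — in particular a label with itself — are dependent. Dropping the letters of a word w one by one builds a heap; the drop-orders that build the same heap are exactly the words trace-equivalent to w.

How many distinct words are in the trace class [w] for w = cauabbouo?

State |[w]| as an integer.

202

piece 0:c — minimal
piece 1:a — minimal
piece 2:u rests on {1:a}
piece 3:a rests on {2:u}
piece 4:b rests on {0:c, 2:u}
piece 5:b rests on {4:b}
piece 6:o rests on {0:c}
piece 7:u rests on {3:a, 5:b}
piece 8:o rests on {6:o}
minimal pieces: {0:c, 1:a}
ways to finish when only these pieces remain (= sum over removing one remaining piece with nothing left below it):
  1 left: {7}→1  {8}→1
  2 left: {3,7}→1  {5,7}→1  {6,8}→1  {7,8}→2
  3 left: {3,5,7}→2  {3,7,8}→3  {4,5,7}→1  {5,7,8}→3  {6,7,8}→3
  4 left: {3,4,5,7}→3  {3,5,7,8}→8  {3,6,7,8}→6  {4,5,7,8}→4  {5,6,7,8}→6
  5 left: {2,3,4,5,7}→3  {3,4,5,7,8}→15  {3,5,6,7,8}→20  {4,5,6,7,8}→10
  6 left: {0,4,5,6,7,8}→10  {1,2,3,4,5,7}→3  {2,3,4,5,7,8}→18  {3,4,5,6,7,8}→45
  7 left: {0,3,4,5,6,7,8}→55  {1,2,3,4,5,7,8}→21  {2,3,4,5,6,7,8}→63
  placing 0:c first → 84 extensions
  placing 1:a first → 118 extensions
total linear extensions = 202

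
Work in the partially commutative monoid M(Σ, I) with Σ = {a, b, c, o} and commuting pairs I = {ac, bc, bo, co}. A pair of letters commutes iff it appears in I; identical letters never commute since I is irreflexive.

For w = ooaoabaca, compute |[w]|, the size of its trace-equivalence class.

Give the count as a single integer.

piece 0:o — minimal
piece 1:o rests on {0:o}
piece 2:a rests on {1:o}
piece 3:o rests on {2:a}
piece 4:a rests on {3:o}
piece 5:b rests on {4:a}
piece 6:a rests on {5:b}
piece 7:c — minimal
piece 8:a rests on {6:a}
minimal pieces: {0:o, 7:c}
ways to finish when only these pieces remain (= sum over removing one remaining piece with nothing left below it):
  1 left: {7}→1  {8}→1
  2 left: {6,8}→1  {7,8}→2
  3 left: {5,6,8}→1  {6,7,8}→3
  4 left: {4,5,6,8}→1  {5,6,7,8}→4
  5 left: {3,4,5,6,8}→1  {4,5,6,7,8}→5
  6 left: {2,3,4,5,6,8}→1  {3,4,5,6,7,8}→6
  7 left: {1,2,3,4,5,6,8}→1  {2,3,4,5,6,7,8}→7
  placing 0:o first → 8 extensions
  placing 7:c first → 1 extensions
total linear extensions = 9

9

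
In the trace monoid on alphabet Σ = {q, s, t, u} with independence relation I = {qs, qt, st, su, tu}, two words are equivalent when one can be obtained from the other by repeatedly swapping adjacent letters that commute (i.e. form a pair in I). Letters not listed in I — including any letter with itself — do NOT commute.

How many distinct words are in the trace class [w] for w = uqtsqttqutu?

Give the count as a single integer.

2310

#0=u has no predecessor
#1=q depends on [0:u]
#2=t has no predecessor
#3=s has no predecessor
#4=q depends on [1:q]
#5=t depends on [2:t]
#6=t depends on [5:t]
#7=q depends on [4:q]
#8=u depends on [7:q]
#9=t depends on [6:t]
#10=u depends on [8:u]
sources: [0:u, 2:t, 3:s]
N(rest) = Σ N(rest − s) over sources s of rest; N(one piece) = 1:
  size 1 → [3]=1  [9]=1  [10]=1
  size 2 → [3,9]=2  [3,10]=2  [6,9]=1  [8,10]=1  [9,10]=2
  size 3 → [3,6,9]=3  [3,8,10]=3  [3,9,10]=6  [5,6,9]=1  [6,9,10]=3  [7,8,10]=1  [8,9,10]=3
  size 4 → [2,5,6,9]=1  [3,5,6,9]=4  [3,6,9,10]=12  [3,7,8,10]=4  [3,8,9,10]=12  [4,7,8,10]=1  [5,6,9,10]=4  [6,8,9,10]=6  [7,8,9,10]=4
  size 5 → [1,4,7,8,10]=1  [2,3,5,6,9]=5  [2,5,6,9,10]=5  [3,4,7,8,10]=5  [3,5,6,9,10]=20  [3,6,8,9,10]=30  [3,7,8,9,10]=20  [4,7,8,9,10]=5  [5,6,8,9,10]=10  [6,7,8,9,10]=10
  size 6 → [0,1,4,7,8,10]=1  [1,3,4,7,8,10]=6  [1,4,7,8,9,10]=6  [2,3,5,6,9,10]=30  [2,5,6,8,9,10]=15  [3,4,7,8,9,10]=30  [3,5,6,8,9,10]=60  [3,6,7,8,9,10]=60  [4,6,7,8,9,10]=15  [5,6,7,8,9,10]=20
  size 7 → [0,1,3,4,7,8,10]=7  [0,1,4,7,8,9,10]=7  [1,3,4,7,8,9,10]=42  [1,4,6,7,8,9,10]=21  [2,3,5,6,8,9,10]=105  [2,5,6,7,8,9,10]=35  [3,4,6,7,8,9,10]=105  [3,5,6,7,8,9,10]=140  [4,5,6,7,8,9,10]=35
  size 8 → [0,1,3,4,7,8,9,10]=56  [0,1,4,6,7,8,9,10]=28  [1,3,4,6,7,8,9,10]=168  [1,4,5,6,7,8,9,10]=56  [2,3,5,6,7,8,9,10]=280  [2,4,5,6,7,8,9,10]=70  [3,4,5,6,7,8,9,10]=280
  size 9 → [0,1,3,4,6,7,8,9,10]=252  [0,1,4,5,6,7,8,9,10]=84  [1,2,4,5,6,7,8,9,10]=126  [1,3,4,5,6,7,8,9,10]=504  [2,3,4,5,6,7,8,9,10]=630
  first=0(u) contributes 1260
  first=2(t) contributes 840
  first=3(s) contributes 210
|[w]| = 2310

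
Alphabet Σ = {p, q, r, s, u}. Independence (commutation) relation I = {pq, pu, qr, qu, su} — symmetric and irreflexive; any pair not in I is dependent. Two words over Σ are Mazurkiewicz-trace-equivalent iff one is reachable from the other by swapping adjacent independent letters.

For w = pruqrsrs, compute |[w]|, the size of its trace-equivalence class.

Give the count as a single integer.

0(p) covers ∅
1(r) covers 0:p
2(u) covers 1:r
3(q) covers ∅
4(r) covers 2:u
5(s) covers 3:q, 4:r
6(r) covers 5:s
7(s) covers 6:r
floor of heap: 0:p, 3:q
completions by unplaced set U, small U first (add the entries for U minus each lowest piece of U):
  |U|=1: {7}:1
  |U|=2: {6,7}:1
  |U|=3: {5,6,7}:1
  |U|=4: {3,5,6,7}:1  {4,5,6,7}:1
  |U|=5: {2,4,5,6,7}:1  {3,4,5,6,7}:2
  |U|=6: {1,2,4,5,6,7}:1  {2,3,4,5,6,7}:3
  start at 0(p): 4
  start at 3(q): 1
sum over floor = 5

5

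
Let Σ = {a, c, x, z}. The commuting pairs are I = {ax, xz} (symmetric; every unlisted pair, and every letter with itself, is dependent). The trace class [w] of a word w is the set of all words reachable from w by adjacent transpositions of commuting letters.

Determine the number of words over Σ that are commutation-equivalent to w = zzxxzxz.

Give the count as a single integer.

35

#0=z has no predecessor
#1=z depends on [0:z]
#2=x has no predecessor
#3=x depends on [2:x]
#4=z depends on [1:z]
#5=x depends on [3:x]
#6=z depends on [4:z]
sources: [0:z, 2:x]
N(rest) = Σ N(rest − s) over sources s of rest; N(one piece) = 1:
  size 1 → [5]=1  [6]=1
  size 2 → [3,5]=1  [4,6]=1  [5,6]=2
  size 3 → [1,4,6]=1  [2,3,5]=1  [3,5,6]=3  [4,5,6]=3
  size 4 → [0,1,4,6]=1  [1,4,5,6]=4  [2,3,5,6]=4  [3,4,5,6]=6
  size 5 → [0,1,4,5,6]=5  [1,3,4,5,6]=10  [2,3,4,5,6]=10
  first=0(z) contributes 20
  first=2(x) contributes 15
|[w]| = 35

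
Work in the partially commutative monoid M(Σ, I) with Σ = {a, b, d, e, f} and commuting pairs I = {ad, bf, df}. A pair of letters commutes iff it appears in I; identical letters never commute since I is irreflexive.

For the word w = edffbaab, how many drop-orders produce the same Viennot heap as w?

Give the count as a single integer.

0(e) covers ∅
1(d) covers 0:e
2(f) covers 0:e
3(f) covers 2:f
4(b) covers 1:d
5(a) covers 3:f, 4:b
6(a) covers 5:a
7(b) covers 6:a
floor of heap: 0:e
completions by unplaced set U, small U first (add the entries for U minus each lowest piece of U):
  |U|=1: {7}:1
  |U|=2: {6,7}:1
  |U|=3: {5,6,7}:1
  |U|=4: {3,5,6,7}:1  {4,5,6,7}:1
  |U|=5: {1,4,5,6,7}:1  {2,3,5,6,7}:1  {3,4,5,6,7}:2
  |U|=6: {1,3,4,5,6,7}:3  {2,3,4,5,6,7}:3
  start at 0(e): 6

6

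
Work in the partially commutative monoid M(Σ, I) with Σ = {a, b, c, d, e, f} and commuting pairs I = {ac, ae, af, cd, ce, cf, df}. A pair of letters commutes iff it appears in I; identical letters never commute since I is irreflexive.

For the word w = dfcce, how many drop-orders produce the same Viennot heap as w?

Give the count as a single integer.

20

drop 0:d onto floor
drop 1:f onto floor
drop 2:c onto floor
drop 3:c onto {2:c}
drop 4:e onto {0:d, 1:f}
ground layer = {0:d, 1:f, 2:c}
drop-orders for the pieces not yet dropped (sum over which currently-grounded one goes next):
  1 to go: {3} 1  {4} 1
  2 to go: {0,4} 1  {1,4} 1  {2,3} 1  {3,4} 2
  3 to go: {0,1,4} 2  {0,3,4} 3  {1,3,4} 3  {2,3,4} 3
  if 0:d drops first: 6 orders
  if 1:f drops first: 6 orders
  if 2:c drops first: 8 orders
heap linearizations: 20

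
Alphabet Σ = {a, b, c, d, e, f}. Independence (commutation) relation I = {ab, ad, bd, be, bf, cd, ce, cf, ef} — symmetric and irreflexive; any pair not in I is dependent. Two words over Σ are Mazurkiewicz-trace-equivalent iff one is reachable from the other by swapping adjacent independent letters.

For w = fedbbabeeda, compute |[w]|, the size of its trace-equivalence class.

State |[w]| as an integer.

1320

0(f) covers ∅
1(e) covers ∅
2(d) covers 0:f, 1:e
3(b) covers ∅
4(b) covers 3:b
5(a) covers 0:f, 1:e
6(b) covers 4:b
7(e) covers 2:d, 5:a
8(e) covers 7:e
9(d) covers 8:e
10(a) covers 8:e
floor of heap: 0:f, 1:e, 3:b
completions by unplaced set U, small U first (add the entries for U minus each lowest piece of U):
  |U|=1: {6}:1  {9}:1  {10}:1
  |U|=2: {4,6}:1  {6,9}:2  {6,10}:2  {9,10}:2
  |U|=3: {3,4,6}:1  {4,6,9}:3  {4,6,10}:3  {6,9,10}:6  {8,9,10}:2
  |U|=4: {3,4,6,9}:4  {3,4,6,10}:4  {4,6,9,10}:12  {6,8,9,10}:8  {7,8,9,10}:2
  |U|=5: {2,7,8,9,10}:2  {3,4,6,9,10}:20  {4,6,8,9,10}:20  {5,7,8,9,10}:2  {6,7,8,9,10}:10
  |U|=6: {2,5,7,8,9,10}:4  {2,6,7,8,9,10}:12  {3,4,6,8,9,10}:40  {4,6,7,8,9,10}:30  {5,6,7,8,9,10}:12
  |U|=7: {0,2,5,7,8,9,10}:4  {1,2,5,7,8,9,10}:4  {2,4,6,7,8,9,10}:42  {2,5,6,7,8,9,10}:28  {3,4,6,7,8,9,10}:70  {4,5,6,7,8,9,10}:42
  |U|=8: {0,1,2,5,7,8,9,10}:8  {0,2,5,6,7,8,9,10}:32  {1,2,5,6,7,8,9,10}:32  {2,3,4,6,7,8,9,10}:112  {2,4,5,6,7,8,9,10}:112  {3,4,5,6,7,8,9,10}:112
  |U|=9: {0,1,2,5,6,7,8,9,10}:72  {0,2,4,5,6,7,8,9,10}:144  {1,2,4,5,6,7,8,9,10}:144  {2,3,4,5,6,7,8,9,10}:336
  start at 0(f): 480
  start at 1(e): 480
  start at 3(b): 360
sum over floor = 1320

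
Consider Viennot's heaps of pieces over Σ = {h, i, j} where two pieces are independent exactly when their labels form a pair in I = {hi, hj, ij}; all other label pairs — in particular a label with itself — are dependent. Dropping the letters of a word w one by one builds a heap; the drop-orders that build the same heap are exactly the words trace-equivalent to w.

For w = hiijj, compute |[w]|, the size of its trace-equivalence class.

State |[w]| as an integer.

drop 0:h onto floor
drop 1:i onto floor
drop 2:i onto {1:i}
drop 3:j onto floor
drop 4:j onto {3:j}
ground layer = {0:h, 1:i, 3:j}
drop-orders for the pieces not yet dropped (sum over which currently-grounded one goes next):
  1 to go: {0} 1  {2} 1  {4} 1
  2 to go: {0,2} 2  {0,4} 2  {1,2} 1  {2,4} 2  {3,4} 1
  3 to go: {0,1,2} 3  {0,2,4} 6  {0,3,4} 3  {1,2,4} 3  {2,3,4} 3
  if 0:h drops first: 6 orders
  if 1:i drops first: 12 orders
  if 3:j drops first: 12 orders
heap linearizations: 30

30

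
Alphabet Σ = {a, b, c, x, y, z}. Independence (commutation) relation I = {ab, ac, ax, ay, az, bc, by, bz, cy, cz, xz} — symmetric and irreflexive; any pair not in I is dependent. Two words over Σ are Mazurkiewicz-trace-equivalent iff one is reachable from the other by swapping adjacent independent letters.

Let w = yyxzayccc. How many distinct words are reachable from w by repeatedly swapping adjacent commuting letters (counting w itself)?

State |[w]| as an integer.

piece 0:y — minimal
piece 1:y rests on {0:y}
piece 2:x rests on {1:y}
piece 3:z rests on {1:y}
piece 4:a — minimal
piece 5:y rests on {2:x, 3:z}
piece 6:c rests on {2:x}
piece 7:c rests on {6:c}
piece 8:c rests on {7:c}
minimal pieces: {0:y, 4:a}
ways to finish when only these pieces remain (= sum over removing one remaining piece with nothing left below it):
  1 left: {4}→1  {5}→1  {8}→1
  2 left: {3,5}→1  {4,5}→2  {4,8}→2  {5,8}→2  {7,8}→1
  3 left: {3,4,5}→3  {3,5,8}→3  {4,5,8}→6  {4,7,8}→3  {5,7,8}→3  {6,7,8}→1
  4 left: {3,4,5,8}→12  {3,5,7,8}→6  {4,5,7,8}→12  {4,6,7,8}→4  {5,6,7,8}→4
  5 left: {2,5,6,7,8}→4  {3,4,5,7,8}→30  {3,5,6,7,8}→10  {4,5,6,7,8}→20
  6 left: {2,3,5,6,7,8}→14  {2,4,5,6,7,8}→24  {3,4,5,6,7,8}→60
  7 left: {1,2,3,5,6,7,8}→14  {2,3,4,5,6,7,8}→98
  placing 0:y first → 112 extensions
  placing 4:a first → 14 extensions
total linear extensions = 126

126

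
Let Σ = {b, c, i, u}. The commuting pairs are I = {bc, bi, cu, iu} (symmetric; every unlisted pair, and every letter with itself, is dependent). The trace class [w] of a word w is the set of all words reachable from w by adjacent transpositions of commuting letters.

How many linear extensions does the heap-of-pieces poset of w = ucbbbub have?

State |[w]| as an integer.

7

#0=u has no predecessor
#1=c has no predecessor
#2=b depends on [0:u]
#3=b depends on [2:b]
#4=b depends on [3:b]
#5=u depends on [4:b]
#6=b depends on [5:u]
sources: [0:u, 1:c]
N(rest) = Σ N(rest − s) over sources s of rest; N(one piece) = 1:
  size 1 → [1]=1  [6]=1
  size 2 → [1,6]=2  [5,6]=1
  size 3 → [1,5,6]=3  [4,5,6]=1
  size 4 → [1,4,5,6]=4  [3,4,5,6]=1
  size 5 → [1,3,4,5,6]=5  [2,3,4,5,6]=1
  first=0(u) contributes 6
  first=1(c) contributes 1
|[w]| = 7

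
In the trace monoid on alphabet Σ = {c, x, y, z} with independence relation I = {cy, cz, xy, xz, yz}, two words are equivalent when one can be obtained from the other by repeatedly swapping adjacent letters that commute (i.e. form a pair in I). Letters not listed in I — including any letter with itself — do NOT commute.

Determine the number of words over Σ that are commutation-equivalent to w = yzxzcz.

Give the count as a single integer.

60

0(y) covers ∅
1(z) covers ∅
2(x) covers ∅
3(z) covers 1:z
4(c) covers 2:x
5(z) covers 3:z
floor of heap: 0:y, 1:z, 2:x
completions by unplaced set U, small U first (add the entries for U minus each lowest piece of U):
  |U|=1: {0}:1  {4}:1  {5}:1
  |U|=2: {0,4}:2  {0,5}:2  {2,4}:1  {3,5}:1  {4,5}:2
  |U|=3: {0,2,4}:3  {0,3,5}:3  {0,4,5}:6  {1,3,5}:1  {2,4,5}:3  {3,4,5}:3
  |U|=4: {0,1,3,5}:4  {0,2,4,5}:12  {0,3,4,5}:12  {1,3,4,5}:4  {2,3,4,5}:6
  start at 0(y): 10
  start at 1(z): 30
  start at 2(x): 20
sum over floor = 60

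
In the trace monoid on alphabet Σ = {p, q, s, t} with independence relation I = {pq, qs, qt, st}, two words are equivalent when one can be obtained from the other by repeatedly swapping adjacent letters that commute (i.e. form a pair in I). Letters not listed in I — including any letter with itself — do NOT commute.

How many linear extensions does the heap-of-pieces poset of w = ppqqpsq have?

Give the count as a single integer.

#0=p has no predecessor
#1=p depends on [0:p]
#2=q has no predecessor
#3=q depends on [2:q]
#4=p depends on [1:p]
#5=s depends on [4:p]
#6=q depends on [3:q]
sources: [0:p, 2:q]
N(rest) = Σ N(rest − s) over sources s of rest; N(one piece) = 1:
  size 1 → [5]=1  [6]=1
  size 2 → [3,6]=1  [4,5]=1  [5,6]=2
  size 3 → [1,4,5]=1  [2,3,6]=1  [3,5,6]=3  [4,5,6]=3
  size 4 → [0,1,4,5]=1  [1,4,5,6]=4  [2,3,5,6]=4  [3,4,5,6]=6
  size 5 → [0,1,4,5,6]=5  [1,3,4,5,6]=10  [2,3,4,5,6]=10
  first=0(p) contributes 20
  first=2(q) contributes 15
|[w]| = 35

35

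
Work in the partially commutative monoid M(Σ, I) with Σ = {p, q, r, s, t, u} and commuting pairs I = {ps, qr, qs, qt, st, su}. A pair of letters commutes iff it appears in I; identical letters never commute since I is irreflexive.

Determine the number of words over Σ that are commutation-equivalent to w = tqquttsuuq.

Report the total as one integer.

30

#0=t has no predecessor
#1=q has no predecessor
#2=q depends on [1:q]
#3=u depends on [0:t, 2:q]
#4=t depends on [3:u]
#5=t depends on [4:t]
#6=s has no predecessor
#7=u depends on [5:t]
#8=u depends on [7:u]
#9=q depends on [8:u]
sources: [0:t, 1:q, 6:s]
N(rest) = Σ N(rest − s) over sources s of rest; N(one piece) = 1:
  size 1 → [6]=1  [9]=1
  size 2 → [6,9]=2  [8,9]=1
  size 3 → [6,8,9]=3  [7,8,9]=1
  size 4 → [5,7,8,9]=1  [6,7,8,9]=4
  size 5 → [4,5,7,8,9]=1  [5,6,7,8,9]=5
  size 6 → [3,4,5,7,8,9]=1  [4,5,6,7,8,9]=6
  size 7 → [0,3,4,5,7,8,9]=1  [2,3,4,5,7,8,9]=1  [3,4,5,6,7,8,9]=7
  size 8 → [0,2,3,4,5,7,8,9]=2  [0,3,4,5,6,7,8,9]=8  [1,2,3,4,5,7,8,9]=1  [2,3,4,5,6,7,8,9]=8
  first=0(t) contributes 9
  first=1(q) contributes 18
  first=6(s) contributes 3
|[w]| = 30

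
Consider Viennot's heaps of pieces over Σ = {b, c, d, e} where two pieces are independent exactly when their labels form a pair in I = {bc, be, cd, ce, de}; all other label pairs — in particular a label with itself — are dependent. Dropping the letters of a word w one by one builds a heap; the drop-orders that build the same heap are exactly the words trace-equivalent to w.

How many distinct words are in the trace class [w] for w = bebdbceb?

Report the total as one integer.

piece 0:b — minimal
piece 1:e — minimal
piece 2:b rests on {0:b}
piece 3:d rests on {2:b}
piece 4:b rests on {3:d}
piece 5:c — minimal
piece 6:e rests on {1:e}
piece 7:b rests on {4:b}
minimal pieces: {0:b, 1:e, 5:c}
ways to finish when only these pieces remain (= sum over removing one remaining piece with nothing left below it):
  1 left: {5}→1  {6}→1  {7}→1
  2 left: {1,6}→1  {4,7}→1  {5,6}→2  {5,7}→2  {6,7}→2
  3 left: {1,5,6}→3  {1,6,7}→3  {3,4,7}→1  {4,5,7}→3  {4,6,7}→3  {5,6,7}→6
  4 left: {1,4,6,7}→6  {1,5,6,7}→12  {2,3,4,7}→1  {3,4,5,7}→4  {3,4,6,7}→4  {4,5,6,7}→12
  5 left: {0,2,3,4,7}→1  {1,3,4,6,7}→10  {1,4,5,6,7}→30  {2,3,4,5,7}→5  {2,3,4,6,7}→5  {3,4,5,6,7}→20
  6 left: {0,2,3,4,5,7}→6  {0,2,3,4,6,7}→6  {1,2,3,4,6,7}→15  {1,3,4,5,6,7}→60  {2,3,4,5,6,7}→30
  placing 0:b first → 105 extensions
  placing 1:e first → 42 extensions
  placing 5:c first → 21 extensions
total linear extensions = 168

168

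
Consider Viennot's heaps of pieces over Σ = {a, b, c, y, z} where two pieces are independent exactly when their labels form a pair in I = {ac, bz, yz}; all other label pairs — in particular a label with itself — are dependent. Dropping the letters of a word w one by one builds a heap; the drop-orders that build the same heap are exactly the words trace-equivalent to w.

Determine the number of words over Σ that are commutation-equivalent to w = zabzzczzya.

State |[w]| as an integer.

9

#0=z has no predecessor
#1=a depends on [0:z]
#2=b depends on [1:a]
#3=z depends on [1:a]
#4=z depends on [3:z]
#5=c depends on [2:b, 4:z]
#6=z depends on [5:c]
#7=z depends on [6:z]
#8=y depends on [5:c]
#9=a depends on [7:z, 8:y]
sources: [0:z]
N(rest) = Σ N(rest − s) over sources s of rest; N(one piece) = 1:
  size 1 → [9]=1
  size 2 → [7,9]=1  [8,9]=1
  size 3 → [6,7,9]=1  [7,8,9]=2
  size 4 → [6,7,8,9]=3
  size 5 → [5,6,7,8,9]=3
  size 6 → [2,5,6,7,8,9]=3  [4,5,6,7,8,9]=3
  size 7 → [2,4,5,6,7,8,9]=6  [3,4,5,6,7,8,9]=3
  size 8 → [2,3,4,5,6,7,8,9]=9
  first=0(z) contributes 9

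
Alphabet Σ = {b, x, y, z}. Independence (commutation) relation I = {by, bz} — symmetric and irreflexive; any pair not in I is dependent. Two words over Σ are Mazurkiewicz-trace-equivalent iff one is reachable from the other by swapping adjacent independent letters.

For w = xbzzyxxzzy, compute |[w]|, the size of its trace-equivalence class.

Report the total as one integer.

#0=x has no predecessor
#1=b depends on [0:x]
#2=z depends on [0:x]
#3=z depends on [2:z]
#4=y depends on [3:z]
#5=x depends on [1:b, 4:y]
#6=x depends on [5:x]
#7=z depends on [6:x]
#8=z depends on [7:z]
#9=y depends on [8:z]
sources: [0:x]
N(rest) = Σ N(rest − s) over sources s of rest; N(one piece) = 1:
  size 1 → [9]=1
  size 2 → [8,9]=1
  size 3 → [7,8,9]=1
  size 4 → [6,7,8,9]=1
  size 5 → [5,6,7,8,9]=1
  size 6 → [1,5,6,7,8,9]=1  [4,5,6,7,8,9]=1
  size 7 → [1,4,5,6,7,8,9]=2  [3,4,5,6,7,8,9]=1
  size 8 → [1,3,4,5,6,7,8,9]=3  [2,3,4,5,6,7,8,9]=1
  first=0(x) contributes 4

4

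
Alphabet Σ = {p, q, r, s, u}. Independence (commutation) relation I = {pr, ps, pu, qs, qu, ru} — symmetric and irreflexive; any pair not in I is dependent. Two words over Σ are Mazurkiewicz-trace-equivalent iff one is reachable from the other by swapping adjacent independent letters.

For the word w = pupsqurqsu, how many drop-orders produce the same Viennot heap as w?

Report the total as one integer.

0(p) covers ∅
1(u) covers ∅
2(p) covers 0:p
3(s) covers 1:u
4(q) covers 2:p
5(u) covers 3:s
6(r) covers 3:s, 4:q
7(q) covers 6:r
8(s) covers 5:u, 6:r
9(u) covers 8:s
floor of heap: 0:p, 1:u
completions by unplaced set U, small U first (add the entries for U minus each lowest piece of U):
  |U|=1: {7}:1  {9}:1
  |U|=2: {7,9}:2  {8,9}:1
  |U|=3: {5,8,9}:1  {7,8,9}:3
  |U|=4: {5,7,8,9}:4  {6,7,8,9}:3
  |U|=5: {4,6,7,8,9}:3  {5,6,7,8,9}:7
  |U|=6: {2,4,6,7,8,9}:3  {3,5,6,7,8,9}:7  {4,5,6,7,8,9}:10
  |U|=7: {0,2,4,6,7,8,9}:3  {1,3,5,6,7,8,9}:7  {2,4,5,6,7,8,9}:13  {3,4,5,6,7,8,9}:17
  |U|=8: {0,2,4,5,6,7,8,9}:16  {1,3,4,5,6,7,8,9}:24  {2,3,4,5,6,7,8,9}:30
  start at 0(p): 54
  start at 1(u): 46
sum over floor = 100

100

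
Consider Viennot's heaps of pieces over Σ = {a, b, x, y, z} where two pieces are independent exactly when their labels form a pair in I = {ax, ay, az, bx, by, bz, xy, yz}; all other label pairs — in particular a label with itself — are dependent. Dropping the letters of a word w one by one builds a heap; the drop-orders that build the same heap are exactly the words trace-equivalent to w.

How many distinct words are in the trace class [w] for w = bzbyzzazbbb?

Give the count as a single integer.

0(b) covers ∅
1(z) covers ∅
2(b) covers 0:b
3(y) covers ∅
4(z) covers 1:z
5(z) covers 4:z
6(a) covers 2:b
7(z) covers 5:z
8(b) covers 6:a
9(b) covers 8:b
10(b) covers 9:b
floor of heap: 0:b, 1:z, 3:y
completions by unplaced set U, small U first (add the entries for U minus each lowest piece of U):
  |U|=1: {3}:1  {7}:1  {10}:1
  |U|=2: {3,7}:2  {3,10}:2  {5,7}:1  {7,10}:2  {9,10}:1
  |U|=3: {3,5,7}:3  {3,7,10}:6  {3,9,10}:3  {4,5,7}:1  {5,7,10}:3  {7,9,10}:3  {8,9,10}:1
  |U|=4: {1,4,5,7}:1  {3,4,5,7}:4  {3,5,7,10}:12  {3,7,9,10}:12  {3,8,9,10}:4  {4,5,7,10}:4  {5,7,9,10}:6  {6,8,9,10}:1  {7,8,9,10}:4
  |U|=5: {1,3,4,5,7}:5  {1,4,5,7,10}:5  {2,6,8,9,10}:1  {3,4,5,7,10}:20  {3,5,7,9,10}:30  {3,6,8,9,10}:5  {3,7,8,9,10}:20  {4,5,7,9,10}:10  {5,7,8,9,10}:10  {6,7,8,9,10}:5
  |U|=6: {0,2,6,8,9,10}:1  {1,3,4,5,7,10}:30  {1,4,5,7,9,10}:15  {2,3,6,8,9,10}:6  {2,6,7,8,9,10}:6  {3,4,5,7,9,10}:60  {3,5,7,8,9,10}:60  {3,6,7,8,9,10}:30  {4,5,7,8,9,10}:20  {5,6,7,8,9,10}:15
  |U|=7: {0,2,3,6,8,9,10}:7  {0,2,6,7,8,9,10}:7  {1,3,4,5,7,9,10}:105  {1,4,5,7,8,9,10}:35  {2,3,6,7,8,9,10}:42  {2,5,6,7,8,9,10}:21  {3,4,5,7,8,9,10}:140  {3,5,6,7,8,9,10}:105  {4,5,6,7,8,9,10}:35
  |U|=8: {0,2,3,6,7,8,9,10}:56  {0,2,5,6,7,8,9,10}:28  {1,3,4,5,7,8,9,10}:280  {1,4,5,6,7,8,9,10}:70  {2,3,5,6,7,8,9,10}:168  {2,4,5,6,7,8,9,10}:56  {3,4,5,6,7,8,9,10}:280
  |U|=9: {0,2,3,5,6,7,8,9,10}:252  {0,2,4,5,6,7,8,9,10}:84  {1,2,4,5,6,7,8,9,10}:126  {1,3,4,5,6,7,8,9,10}:630  {2,3,4,5,6,7,8,9,10}:504
  start at 0(b): 1260
  start at 1(z): 840
  start at 3(y): 210
sum over floor = 2310

2310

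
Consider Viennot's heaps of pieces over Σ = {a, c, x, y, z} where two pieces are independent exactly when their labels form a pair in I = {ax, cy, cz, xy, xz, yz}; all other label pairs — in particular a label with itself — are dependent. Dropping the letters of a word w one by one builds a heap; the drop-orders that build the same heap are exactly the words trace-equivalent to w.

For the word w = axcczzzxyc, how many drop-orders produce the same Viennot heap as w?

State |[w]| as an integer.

784

#0=a has no predecessor
#1=x has no predecessor
#2=c depends on [0:a, 1:x]
#3=c depends on [2:c]
#4=z depends on [0:a]
#5=z depends on [4:z]
#6=z depends on [5:z]
#7=x depends on [3:c]
#8=y depends on [0:a]
#9=c depends on [7:x]
sources: [0:a, 1:x]
N(rest) = Σ N(rest − s) over sources s of rest; N(one piece) = 1:
  size 1 → [6]=1  [8]=1  [9]=1
  size 2 → [5,6]=1  [6,8]=2  [6,9]=2  [7,9]=1  [8,9]=2
  size 3 → [3,7,9]=1  [4,5,6]=1  [5,6,8]=3  [5,6,9]=3  [6,7,9]=3  [6,8,9]=6  [7,8,9]=3
  size 4 → [2,3,7,9]=1  [3,6,7,9]=4  [3,7,8,9]=4  [4,5,6,8]=4  [4,5,6,9]=4  [5,6,7,9]=6  [5,6,8,9]=12  [6,7,8,9]=12
  size 5 → [1,2,3,7,9]=1  [2,3,6,7,9]=5  [2,3,7,8,9]=5  [3,5,6,7,9]=10  [3,6,7,8,9]=20  [4,5,6,7,9]=10  [4,5,6,8,9]=20  [5,6,7,8,9]=30
  size 6 → [1,2,3,6,7,9]=6  [1,2,3,7,8,9]=6  [2,3,5,6,7,9]=15  [2,3,6,7,8,9]=30  [3,4,5,6,7,9]=20  [3,5,6,7,8,9]=60  [4,5,6,7,8,9]=60
  size 7 → [1,2,3,5,6,7,9]=21  [1,2,3,6,7,8,9]=42  [2,3,4,5,6,7,9]=35  [2,3,5,6,7,8,9]=105  [3,4,5,6,7,8,9]=140
  size 8 → [1,2,3,4,5,6,7,9]=56  [1,2,3,5,6,7,8,9]=168  [2,3,4,5,6,7,8,9]=280
  first=0(a) contributes 504
  first=1(x) contributes 280
|[w]| = 784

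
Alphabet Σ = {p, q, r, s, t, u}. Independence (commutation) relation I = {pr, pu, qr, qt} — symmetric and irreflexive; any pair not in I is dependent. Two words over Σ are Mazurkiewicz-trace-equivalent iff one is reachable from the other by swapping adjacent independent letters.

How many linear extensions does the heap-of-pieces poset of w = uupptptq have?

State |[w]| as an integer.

12

drop 0:u onto floor
drop 1:u onto {0:u}
drop 2:p onto floor
drop 3:p onto {2:p}
drop 4:t onto {1:u, 3:p}
drop 5:p onto {4:t}
drop 6:t onto {5:p}
drop 7:q onto {5:p}
ground layer = {0:u, 2:p}
drop-orders for the pieces not yet dropped (sum over which currently-grounded one goes next):
  1 to go: {6} 1  {7} 1
  2 to go: {6,7} 2
  3 to go: {5,6,7} 2
  4 to go: {4,5,6,7} 2
  5 to go: {1,4,5,6,7} 2  {3,4,5,6,7} 2
  6 to go: {0,1,4,5,6,7} 2  {1,3,4,5,6,7} 4  {2,3,4,5,6,7} 2
  if 0:u drops first: 6 orders
  if 2:p drops first: 6 orders
heap linearizations: 12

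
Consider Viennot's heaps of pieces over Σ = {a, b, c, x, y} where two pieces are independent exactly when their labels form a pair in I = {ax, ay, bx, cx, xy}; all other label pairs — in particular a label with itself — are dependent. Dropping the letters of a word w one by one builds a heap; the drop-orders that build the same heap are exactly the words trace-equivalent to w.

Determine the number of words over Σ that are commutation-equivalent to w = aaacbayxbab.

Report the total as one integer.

22

piece 0:a — minimal
piece 1:a rests on {0:a}
piece 2:a rests on {1:a}
piece 3:c rests on {2:a}
piece 4:b rests on {3:c}
piece 5:a rests on {4:b}
piece 6:y rests on {4:b}
piece 7:x — minimal
piece 8:b rests on {5:a, 6:y}
piece 9:a rests on {8:b}
piece 10:b rests on {9:a}
minimal pieces: {0:a, 7:x}
ways to finish when only these pieces remain (= sum over removing one remaining piece with nothing left below it):
  1 left: {7}→1  {10}→1
  2 left: {7,10}→2  {9,10}→1
  3 left: {7,9,10}→3  {8,9,10}→1
  4 left: {5,8,9,10}→1  {6,8,9,10}→1  {7,8,9,10}→4
  5 left: {5,6,8,9,10}→2  {5,7,8,9,10}→5  {6,7,8,9,10}→5
  6 left: {4,5,6,8,9,10}→2  {5,6,7,8,9,10}→12
  7 left: {3,4,5,6,8,9,10}→2  {4,5,6,7,8,9,10}→14
  8 left: {2,3,4,5,6,8,9,10}→2  {3,4,5,6,7,8,9,10}→16
  9 left: {1,2,3,4,5,6,8,9,10}→2  {2,3,4,5,6,7,8,9,10}→18
  placing 0:a first → 20 extensions
  placing 7:x first → 2 extensions
total linear extensions = 22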